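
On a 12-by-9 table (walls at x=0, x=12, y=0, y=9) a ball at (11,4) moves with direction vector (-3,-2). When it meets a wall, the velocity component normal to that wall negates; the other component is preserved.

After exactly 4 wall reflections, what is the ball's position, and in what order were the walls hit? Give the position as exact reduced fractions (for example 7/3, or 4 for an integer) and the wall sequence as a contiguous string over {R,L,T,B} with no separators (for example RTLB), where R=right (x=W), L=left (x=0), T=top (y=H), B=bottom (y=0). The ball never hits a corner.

1. t=2 → B at (5,0); v=(-3,2)
2. t=5/3 → L at (0,10/3); v=(3,2)
3. t=17/6 → T at (17/2,9); v=(3,-2)
4. t=7/6 → R at (12,20/3); v=(-3,-2)

Final position: (12,20/3)
Wall sequence: BLTR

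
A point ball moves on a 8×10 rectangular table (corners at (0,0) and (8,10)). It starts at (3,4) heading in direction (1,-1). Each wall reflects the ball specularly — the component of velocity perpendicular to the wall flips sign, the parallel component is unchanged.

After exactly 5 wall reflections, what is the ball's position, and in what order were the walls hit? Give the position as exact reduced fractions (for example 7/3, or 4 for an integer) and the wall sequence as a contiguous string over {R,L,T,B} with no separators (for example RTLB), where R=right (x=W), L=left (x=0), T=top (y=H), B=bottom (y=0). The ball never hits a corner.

1. t=4 → B at (7,0); v=(1,1)
2. t=1 → R at (8,1); v=(-1,1)
3. t=8 → L at (0,9); v=(1,1)
4. t=1 → T at (1,10); v=(1,-1)
5. t=7 → R at (8,3); v=(-1,-1)

Final position: (8,3)
Wall sequence: BRLTR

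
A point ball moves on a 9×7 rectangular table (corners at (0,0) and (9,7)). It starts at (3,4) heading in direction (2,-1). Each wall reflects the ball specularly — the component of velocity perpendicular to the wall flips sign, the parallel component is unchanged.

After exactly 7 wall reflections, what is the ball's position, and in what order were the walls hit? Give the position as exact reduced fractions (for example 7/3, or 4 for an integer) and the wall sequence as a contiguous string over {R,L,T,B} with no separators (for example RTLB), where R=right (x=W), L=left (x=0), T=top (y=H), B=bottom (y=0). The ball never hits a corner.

Final position: (3,0)
Wall sequence: RBLTRLB

1. t=3 → R at (9,1); v=(-2,-1)
2. t=1 → B at (7,0); v=(-2,1)
3. t=7/2 → L at (0,7/2); v=(2,1)
4. t=7/2 → T at (7,7); v=(2,-1)
5. t=1 → R at (9,6); v=(-2,-1)
6. t=9/2 → L at (0,3/2); v=(2,-1)
7. t=3/2 → B at (3,0); v=(2,1)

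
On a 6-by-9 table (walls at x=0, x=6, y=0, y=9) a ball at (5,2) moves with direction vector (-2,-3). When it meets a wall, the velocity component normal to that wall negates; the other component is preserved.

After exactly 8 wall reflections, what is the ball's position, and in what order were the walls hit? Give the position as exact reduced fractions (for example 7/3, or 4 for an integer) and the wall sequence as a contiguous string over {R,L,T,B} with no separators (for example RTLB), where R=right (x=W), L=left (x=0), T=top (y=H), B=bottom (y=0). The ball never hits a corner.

1. t=2/3 → B at (11/3,0); v=(-2,3)
2. t=11/6 → L at (0,11/2); v=(2,3)
3. t=7/6 → T at (7/3,9); v=(2,-3)
4. t=11/6 → R at (6,7/2); v=(-2,-3)
5. t=7/6 → B at (11/3,0); v=(-2,3)
6. t=11/6 → L at (0,11/2); v=(2,3)
7. t=7/6 → T at (7/3,9); v=(2,-3)
8. t=11/6 → R at (6,7/2); v=(-2,-3)

Final position: (6,7/2)
Wall sequence: BLTRBLTR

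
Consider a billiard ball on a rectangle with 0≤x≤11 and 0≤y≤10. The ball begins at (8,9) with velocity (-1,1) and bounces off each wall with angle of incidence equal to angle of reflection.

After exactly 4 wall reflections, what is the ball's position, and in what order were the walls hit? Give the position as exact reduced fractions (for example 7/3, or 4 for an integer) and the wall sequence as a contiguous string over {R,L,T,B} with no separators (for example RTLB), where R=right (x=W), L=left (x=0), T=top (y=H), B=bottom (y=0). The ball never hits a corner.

1. t=1 → T at (7,10); v=(-1,-1)
2. t=7 → L at (0,3); v=(1,-1)
3. t=3 → B at (3,0); v=(1,1)
4. t=8 → R at (11,8); v=(-1,1)

Final position: (11,8)
Wall sequence: TLBR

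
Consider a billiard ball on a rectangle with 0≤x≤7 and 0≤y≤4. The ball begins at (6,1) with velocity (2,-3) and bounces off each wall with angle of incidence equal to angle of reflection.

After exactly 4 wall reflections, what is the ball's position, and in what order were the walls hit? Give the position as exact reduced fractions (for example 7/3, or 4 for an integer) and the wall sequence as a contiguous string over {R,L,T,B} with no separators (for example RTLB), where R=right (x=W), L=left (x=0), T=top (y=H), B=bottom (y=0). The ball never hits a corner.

Final position: (2,0)
Wall sequence: BRTB

1. t=1/3 → B at (20/3,0); v=(2,3)
2. t=1/6 → R at (7,1/2); v=(-2,3)
3. t=7/6 → T at (14/3,4); v=(-2,-3)
4. t=4/3 → B at (2,0); v=(-2,3)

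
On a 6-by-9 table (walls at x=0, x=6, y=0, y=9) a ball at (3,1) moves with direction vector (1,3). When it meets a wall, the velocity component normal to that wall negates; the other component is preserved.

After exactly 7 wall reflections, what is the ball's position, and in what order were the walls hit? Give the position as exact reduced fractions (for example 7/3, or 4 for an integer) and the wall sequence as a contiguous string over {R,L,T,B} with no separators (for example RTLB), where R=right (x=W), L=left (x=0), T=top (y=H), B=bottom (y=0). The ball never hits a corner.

Final position: (17/3,9)
Wall sequence: TRBTLBT

1. t=8/3 → T at (17/3,9); v=(1,-3)
2. t=1/3 → R at (6,8); v=(-1,-3)
3. t=8/3 → B at (10/3,0); v=(-1,3)
4. t=3 → T at (1/3,9); v=(-1,-3)
5. t=1/3 → L at (0,8); v=(1,-3)
6. t=8/3 → B at (8/3,0); v=(1,3)
7. t=3 → T at (17/3,9); v=(1,-3)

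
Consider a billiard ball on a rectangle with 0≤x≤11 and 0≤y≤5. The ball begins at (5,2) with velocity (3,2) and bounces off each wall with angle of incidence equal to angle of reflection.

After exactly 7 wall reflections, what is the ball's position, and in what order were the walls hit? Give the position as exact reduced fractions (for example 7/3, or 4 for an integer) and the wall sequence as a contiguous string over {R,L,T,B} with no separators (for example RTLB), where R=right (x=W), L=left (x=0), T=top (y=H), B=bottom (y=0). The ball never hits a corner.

Final position: (11,2/3)
Wall sequence: TRBLTBR

1. t=3/2 → T at (19/2,5); v=(3,-2)
2. t=1/2 → R at (11,4); v=(-3,-2)
3. t=2 → B at (5,0); v=(-3,2)
4. t=5/3 → L at (0,10/3); v=(3,2)
5. t=5/6 → T at (5/2,5); v=(3,-2)
6. t=5/2 → B at (10,0); v=(3,2)
7. t=1/3 → R at (11,2/3); v=(-3,2)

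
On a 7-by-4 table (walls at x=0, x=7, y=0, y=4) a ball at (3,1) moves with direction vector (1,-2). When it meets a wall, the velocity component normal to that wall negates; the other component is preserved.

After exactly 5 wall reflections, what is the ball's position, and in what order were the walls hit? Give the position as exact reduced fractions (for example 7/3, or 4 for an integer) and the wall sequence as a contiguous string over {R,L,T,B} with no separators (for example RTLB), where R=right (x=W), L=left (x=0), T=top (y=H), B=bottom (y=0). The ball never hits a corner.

1. t=1/2 → B at (7/2,0); v=(1,2)
2. t=2 → T at (11/2,4); v=(1,-2)
3. t=3/2 → R at (7,1); v=(-1,-2)
4. t=1/2 → B at (13/2,0); v=(-1,2)
5. t=2 → T at (9/2,4); v=(-1,-2)

Final position: (9/2,4)
Wall sequence: BTRBT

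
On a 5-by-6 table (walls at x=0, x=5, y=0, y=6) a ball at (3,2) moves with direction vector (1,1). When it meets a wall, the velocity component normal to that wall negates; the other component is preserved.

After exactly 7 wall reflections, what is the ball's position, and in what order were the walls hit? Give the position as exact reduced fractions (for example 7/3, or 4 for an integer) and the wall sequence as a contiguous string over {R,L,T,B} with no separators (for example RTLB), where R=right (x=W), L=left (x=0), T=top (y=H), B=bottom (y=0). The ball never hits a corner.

Final position: (0,5)
Wall sequence: RTLBRTL

1. t=2 → R at (5,4); v=(-1,1)
2. t=2 → T at (3,6); v=(-1,-1)
3. t=3 → L at (0,3); v=(1,-1)
4. t=3 → B at (3,0); v=(1,1)
5. t=2 → R at (5,2); v=(-1,1)
6. t=4 → T at (1,6); v=(-1,-1)
7. t=1 → L at (0,5); v=(1,-1)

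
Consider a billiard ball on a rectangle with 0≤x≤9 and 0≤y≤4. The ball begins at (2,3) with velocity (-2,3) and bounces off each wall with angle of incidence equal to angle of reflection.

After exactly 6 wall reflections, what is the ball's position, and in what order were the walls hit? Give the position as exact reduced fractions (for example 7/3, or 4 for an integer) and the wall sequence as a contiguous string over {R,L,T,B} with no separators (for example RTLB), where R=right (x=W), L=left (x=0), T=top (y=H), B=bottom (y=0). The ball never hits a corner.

1. t=1/3 → T at (4/3,4); v=(-2,-3)
2. t=2/3 → L at (0,2); v=(2,-3)
3. t=2/3 → B at (4/3,0); v=(2,3)
4. t=4/3 → T at (4,4); v=(2,-3)
5. t=4/3 → B at (20/3,0); v=(2,3)
6. t=7/6 → R at (9,7/2); v=(-2,3)

Final position: (9,7/2)
Wall sequence: TLBTBR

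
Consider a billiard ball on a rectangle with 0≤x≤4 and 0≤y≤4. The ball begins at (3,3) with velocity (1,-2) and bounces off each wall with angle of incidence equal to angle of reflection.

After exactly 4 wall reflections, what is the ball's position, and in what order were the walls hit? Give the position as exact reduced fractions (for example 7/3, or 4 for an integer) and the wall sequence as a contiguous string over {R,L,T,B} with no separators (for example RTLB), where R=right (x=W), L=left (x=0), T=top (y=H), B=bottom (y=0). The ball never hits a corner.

1. t=1 → R at (4,1); v=(-1,-2)
2. t=1/2 → B at (7/2,0); v=(-1,2)
3. t=2 → T at (3/2,4); v=(-1,-2)
4. t=3/2 → L at (0,1); v=(1,-2)

Final position: (0,1)
Wall sequence: RBTL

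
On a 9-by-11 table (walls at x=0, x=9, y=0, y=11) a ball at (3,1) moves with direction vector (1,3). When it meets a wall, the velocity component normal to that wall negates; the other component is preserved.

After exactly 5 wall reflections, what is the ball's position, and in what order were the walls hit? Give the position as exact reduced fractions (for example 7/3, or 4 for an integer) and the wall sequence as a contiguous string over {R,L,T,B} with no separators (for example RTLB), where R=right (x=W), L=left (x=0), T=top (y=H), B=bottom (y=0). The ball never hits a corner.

1. t=10/3 → T at (19/3,11); v=(1,-3)
2. t=8/3 → R at (9,3); v=(-1,-3)
3. t=1 → B at (8,0); v=(-1,3)
4. t=11/3 → T at (13/3,11); v=(-1,-3)
5. t=11/3 → B at (2/3,0); v=(-1,3)

Final position: (2/3,0)
Wall sequence: TRBTB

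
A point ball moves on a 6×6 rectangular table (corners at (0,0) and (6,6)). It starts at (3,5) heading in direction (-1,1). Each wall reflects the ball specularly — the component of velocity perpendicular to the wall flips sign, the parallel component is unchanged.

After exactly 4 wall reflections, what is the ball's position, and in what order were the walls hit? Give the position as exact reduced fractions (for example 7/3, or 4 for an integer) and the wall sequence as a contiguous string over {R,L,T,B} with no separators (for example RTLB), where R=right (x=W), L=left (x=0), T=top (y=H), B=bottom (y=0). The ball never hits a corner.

Final position: (6,2)
Wall sequence: TLBR

1. t=1 → T at (2,6); v=(-1,-1)
2. t=2 → L at (0,4); v=(1,-1)
3. t=4 → B at (4,0); v=(1,1)
4. t=2 → R at (6,2); v=(-1,1)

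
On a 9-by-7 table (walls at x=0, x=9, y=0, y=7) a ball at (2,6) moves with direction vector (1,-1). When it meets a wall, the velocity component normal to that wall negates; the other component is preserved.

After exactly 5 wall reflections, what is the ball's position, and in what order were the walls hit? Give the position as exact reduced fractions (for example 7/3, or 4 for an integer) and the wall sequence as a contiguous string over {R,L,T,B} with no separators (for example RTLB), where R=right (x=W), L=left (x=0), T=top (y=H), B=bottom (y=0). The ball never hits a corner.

1. t=6 → B at (8,0); v=(1,1)
2. t=1 → R at (9,1); v=(-1,1)
3. t=6 → T at (3,7); v=(-1,-1)
4. t=3 → L at (0,4); v=(1,-1)
5. t=4 → B at (4,0); v=(1,1)

Final position: (4,0)
Wall sequence: BRTLB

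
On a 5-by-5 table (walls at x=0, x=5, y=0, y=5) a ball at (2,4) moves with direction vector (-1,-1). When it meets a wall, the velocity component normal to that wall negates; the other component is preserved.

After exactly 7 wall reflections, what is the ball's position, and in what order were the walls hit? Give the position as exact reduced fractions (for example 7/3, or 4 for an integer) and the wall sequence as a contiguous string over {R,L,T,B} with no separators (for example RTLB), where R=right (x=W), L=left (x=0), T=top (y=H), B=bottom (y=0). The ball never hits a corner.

1. t=2 → L at (0,2); v=(1,-1)
2. t=2 → B at (2,0); v=(1,1)
3. t=3 → R at (5,3); v=(-1,1)
4. t=2 → T at (3,5); v=(-1,-1)
5. t=3 → L at (0,2); v=(1,-1)
6. t=2 → B at (2,0); v=(1,1)
7. t=3 → R at (5,3); v=(-1,1)

Final position: (5,3)
Wall sequence: LBRTLBR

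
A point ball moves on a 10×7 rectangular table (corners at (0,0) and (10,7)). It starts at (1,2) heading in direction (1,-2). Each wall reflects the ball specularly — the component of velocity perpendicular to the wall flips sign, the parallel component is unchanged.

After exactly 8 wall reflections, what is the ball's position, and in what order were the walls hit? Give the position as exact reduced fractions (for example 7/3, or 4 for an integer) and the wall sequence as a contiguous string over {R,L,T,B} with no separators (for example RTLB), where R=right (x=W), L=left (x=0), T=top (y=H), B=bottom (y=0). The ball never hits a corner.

1. t=1 → B at (2,0); v=(1,2)
2. t=7/2 → T at (11/2,7); v=(1,-2)
3. t=7/2 → B at (9,0); v=(1,2)
4. t=1 → R at (10,2); v=(-1,2)
5. t=5/2 → T at (15/2,7); v=(-1,-2)
6. t=7/2 → B at (4,0); v=(-1,2)
7. t=7/2 → T at (1/2,7); v=(-1,-2)
8. t=1/2 → L at (0,6); v=(1,-2)

Final position: (0,6)
Wall sequence: BTBRTBTL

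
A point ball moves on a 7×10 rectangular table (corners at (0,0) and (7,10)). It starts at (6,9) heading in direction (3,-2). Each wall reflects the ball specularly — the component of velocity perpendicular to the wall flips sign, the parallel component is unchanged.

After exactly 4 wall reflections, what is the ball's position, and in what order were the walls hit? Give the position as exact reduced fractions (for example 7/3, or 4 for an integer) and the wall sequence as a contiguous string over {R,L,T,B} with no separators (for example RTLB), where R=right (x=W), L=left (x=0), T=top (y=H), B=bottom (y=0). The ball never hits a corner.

Final position: (7,1)
Wall sequence: RLBR

1. t=1/3 → R at (7,25/3); v=(-3,-2)
2. t=7/3 → L at (0,11/3); v=(3,-2)
3. t=11/6 → B at (11/2,0); v=(3,2)
4. t=1/2 → R at (7,1); v=(-3,2)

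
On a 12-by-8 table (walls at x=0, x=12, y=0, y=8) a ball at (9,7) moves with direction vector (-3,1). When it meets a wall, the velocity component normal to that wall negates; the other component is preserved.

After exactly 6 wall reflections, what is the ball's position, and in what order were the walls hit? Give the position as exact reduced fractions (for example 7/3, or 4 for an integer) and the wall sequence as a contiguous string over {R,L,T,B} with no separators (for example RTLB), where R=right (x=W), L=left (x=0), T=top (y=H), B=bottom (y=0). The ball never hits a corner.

Final position: (12,6)
Wall sequence: TLRBLR

1. t=1 → T at (6,8); v=(-3,-1)
2. t=2 → L at (0,6); v=(3,-1)
3. t=4 → R at (12,2); v=(-3,-1)
4. t=2 → B at (6,0); v=(-3,1)
5. t=2 → L at (0,2); v=(3,1)
6. t=4 → R at (12,6); v=(-3,1)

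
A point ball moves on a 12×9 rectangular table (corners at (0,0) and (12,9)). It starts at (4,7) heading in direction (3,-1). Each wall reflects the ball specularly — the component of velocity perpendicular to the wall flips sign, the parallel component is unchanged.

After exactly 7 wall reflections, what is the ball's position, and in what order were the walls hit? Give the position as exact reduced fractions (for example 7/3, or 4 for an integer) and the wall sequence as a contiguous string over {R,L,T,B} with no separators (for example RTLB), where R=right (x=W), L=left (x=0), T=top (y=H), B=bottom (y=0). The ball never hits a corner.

1. t=8/3 → R at (12,13/3); v=(-3,-1)
2. t=4 → L at (0,1/3); v=(3,-1)
3. t=1/3 → B at (1,0); v=(3,1)
4. t=11/3 → R at (12,11/3); v=(-3,1)
5. t=4 → L at (0,23/3); v=(3,1)
6. t=4/3 → T at (4,9); v=(3,-1)
7. t=8/3 → R at (12,19/3); v=(-3,-1)

Final position: (12,19/3)
Wall sequence: RLBRLTR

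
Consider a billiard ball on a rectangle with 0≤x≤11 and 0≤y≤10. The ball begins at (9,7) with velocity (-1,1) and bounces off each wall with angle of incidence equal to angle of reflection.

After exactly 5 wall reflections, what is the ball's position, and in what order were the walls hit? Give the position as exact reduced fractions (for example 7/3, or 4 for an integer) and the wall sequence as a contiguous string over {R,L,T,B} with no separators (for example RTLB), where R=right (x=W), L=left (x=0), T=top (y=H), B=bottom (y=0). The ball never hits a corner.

1. t=3 → T at (6,10); v=(-1,-1)
2. t=6 → L at (0,4); v=(1,-1)
3. t=4 → B at (4,0); v=(1,1)
4. t=7 → R at (11,7); v=(-1,1)
5. t=3 → T at (8,10); v=(-1,-1)

Final position: (8,10)
Wall sequence: TLBRT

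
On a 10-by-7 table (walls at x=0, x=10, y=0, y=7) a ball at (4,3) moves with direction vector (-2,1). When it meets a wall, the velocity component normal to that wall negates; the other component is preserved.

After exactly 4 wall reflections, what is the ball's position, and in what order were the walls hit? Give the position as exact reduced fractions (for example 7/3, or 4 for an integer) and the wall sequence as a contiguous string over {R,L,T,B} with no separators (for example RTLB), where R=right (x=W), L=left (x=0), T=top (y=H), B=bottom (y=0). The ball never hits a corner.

Final position: (2,0)
Wall sequence: LTRB

1. t=2 → L at (0,5); v=(2,1)
2. t=2 → T at (4,7); v=(2,-1)
3. t=3 → R at (10,4); v=(-2,-1)
4. t=4 → B at (2,0); v=(-2,1)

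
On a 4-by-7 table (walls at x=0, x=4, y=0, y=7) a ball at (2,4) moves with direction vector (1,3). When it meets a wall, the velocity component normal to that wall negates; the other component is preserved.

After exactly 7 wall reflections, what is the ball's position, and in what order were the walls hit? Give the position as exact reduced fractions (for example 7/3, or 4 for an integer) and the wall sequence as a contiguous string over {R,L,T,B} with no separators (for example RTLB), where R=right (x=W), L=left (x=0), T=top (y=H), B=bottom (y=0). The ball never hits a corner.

1. t=1 → T at (3,7); v=(1,-3)
2. t=1 → R at (4,4); v=(-1,-3)
3. t=4/3 → B at (8/3,0); v=(-1,3)
4. t=7/3 → T at (1/3,7); v=(-1,-3)
5. t=1/3 → L at (0,6); v=(1,-3)
6. t=2 → B at (2,0); v=(1,3)
7. t=2 → R at (4,6); v=(-1,3)

Final position: (4,6)
Wall sequence: TRBTLBR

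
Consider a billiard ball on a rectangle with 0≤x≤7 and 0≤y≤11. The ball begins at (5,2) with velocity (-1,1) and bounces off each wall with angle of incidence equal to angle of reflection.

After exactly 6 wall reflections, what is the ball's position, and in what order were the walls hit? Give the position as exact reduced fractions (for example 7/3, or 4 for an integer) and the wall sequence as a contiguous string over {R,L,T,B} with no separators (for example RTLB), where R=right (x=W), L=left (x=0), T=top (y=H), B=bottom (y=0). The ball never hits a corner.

1. t=5 → L at (0,7); v=(1,1)
2. t=4 → T at (4,11); v=(1,-1)
3. t=3 → R at (7,8); v=(-1,-1)
4. t=7 → L at (0,1); v=(1,-1)
5. t=1 → B at (1,0); v=(1,1)
6. t=6 → R at (7,6); v=(-1,1)

Final position: (7,6)
Wall sequence: LTRLBR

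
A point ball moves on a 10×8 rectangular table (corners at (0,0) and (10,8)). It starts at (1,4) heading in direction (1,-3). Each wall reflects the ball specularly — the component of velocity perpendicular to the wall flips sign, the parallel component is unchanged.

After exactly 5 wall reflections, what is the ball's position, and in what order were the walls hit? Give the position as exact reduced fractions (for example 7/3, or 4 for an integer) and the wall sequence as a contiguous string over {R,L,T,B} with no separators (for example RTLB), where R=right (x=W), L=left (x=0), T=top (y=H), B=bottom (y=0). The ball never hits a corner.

Final position: (29/3,8)
Wall sequence: BTBRT

1. t=4/3 → B at (7/3,0); v=(1,3)
2. t=8/3 → T at (5,8); v=(1,-3)
3. t=8/3 → B at (23/3,0); v=(1,3)
4. t=7/3 → R at (10,7); v=(-1,3)
5. t=1/3 → T at (29/3,8); v=(-1,-3)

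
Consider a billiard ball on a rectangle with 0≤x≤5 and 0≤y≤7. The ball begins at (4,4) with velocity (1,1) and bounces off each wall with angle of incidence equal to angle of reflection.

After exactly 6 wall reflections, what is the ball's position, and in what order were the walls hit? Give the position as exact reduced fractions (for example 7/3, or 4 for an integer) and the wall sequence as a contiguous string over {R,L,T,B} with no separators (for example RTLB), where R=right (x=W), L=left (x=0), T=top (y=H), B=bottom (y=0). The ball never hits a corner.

1. t=1 → R at (5,5); v=(-1,1)
2. t=2 → T at (3,7); v=(-1,-1)
3. t=3 → L at (0,4); v=(1,-1)
4. t=4 → B at (4,0); v=(1,1)
5. t=1 → R at (5,1); v=(-1,1)
6. t=5 → L at (0,6); v=(1,1)

Final position: (0,6)
Wall sequence: RTLBRL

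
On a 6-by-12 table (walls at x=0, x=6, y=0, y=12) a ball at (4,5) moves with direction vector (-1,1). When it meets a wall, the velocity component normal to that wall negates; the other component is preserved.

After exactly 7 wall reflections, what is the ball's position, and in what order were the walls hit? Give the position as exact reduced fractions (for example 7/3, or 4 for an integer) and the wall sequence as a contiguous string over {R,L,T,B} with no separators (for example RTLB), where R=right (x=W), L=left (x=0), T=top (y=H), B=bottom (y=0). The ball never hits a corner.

1. t=4 → L at (0,9); v=(1,1)
2. t=3 → T at (3,12); v=(1,-1)
3. t=3 → R at (6,9); v=(-1,-1)
4. t=6 → L at (0,3); v=(1,-1)
5. t=3 → B at (3,0); v=(1,1)
6. t=3 → R at (6,3); v=(-1,1)
7. t=6 → L at (0,9); v=(1,1)

Final position: (0,9)
Wall sequence: LTRLBRL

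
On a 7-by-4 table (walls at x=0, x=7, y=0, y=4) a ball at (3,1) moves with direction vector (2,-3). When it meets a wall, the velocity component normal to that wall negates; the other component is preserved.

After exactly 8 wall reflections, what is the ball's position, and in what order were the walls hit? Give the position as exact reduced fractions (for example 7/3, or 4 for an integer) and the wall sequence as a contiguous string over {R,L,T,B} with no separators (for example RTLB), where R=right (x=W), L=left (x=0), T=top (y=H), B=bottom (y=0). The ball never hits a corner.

1. t=1/3 → B at (11/3,0); v=(2,3)
2. t=4/3 → T at (19/3,4); v=(2,-3)
3. t=1/3 → R at (7,3); v=(-2,-3)
4. t=1 → B at (5,0); v=(-2,3)
5. t=4/3 → T at (7/3,4); v=(-2,-3)
6. t=7/6 → L at (0,1/2); v=(2,-3)
7. t=1/6 → B at (1/3,0); v=(2,3)
8. t=4/3 → T at (3,4); v=(2,-3)

Final position: (3,4)
Wall sequence: BTRBTLBT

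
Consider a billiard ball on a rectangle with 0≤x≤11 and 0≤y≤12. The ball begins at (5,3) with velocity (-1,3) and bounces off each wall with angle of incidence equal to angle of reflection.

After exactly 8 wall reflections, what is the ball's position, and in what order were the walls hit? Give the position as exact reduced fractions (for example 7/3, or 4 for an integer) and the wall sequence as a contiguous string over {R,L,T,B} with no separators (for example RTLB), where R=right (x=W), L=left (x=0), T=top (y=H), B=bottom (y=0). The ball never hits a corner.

1. t=3 → T at (2,12); v=(-1,-3)
2. t=2 → L at (0,6); v=(1,-3)
3. t=2 → B at (2,0); v=(1,3)
4. t=4 → T at (6,12); v=(1,-3)
5. t=4 → B at (10,0); v=(1,3)
6. t=1 → R at (11,3); v=(-1,3)
7. t=3 → T at (8,12); v=(-1,-3)
8. t=4 → B at (4,0); v=(-1,3)

Final position: (4,0)
Wall sequence: TLBTBRTB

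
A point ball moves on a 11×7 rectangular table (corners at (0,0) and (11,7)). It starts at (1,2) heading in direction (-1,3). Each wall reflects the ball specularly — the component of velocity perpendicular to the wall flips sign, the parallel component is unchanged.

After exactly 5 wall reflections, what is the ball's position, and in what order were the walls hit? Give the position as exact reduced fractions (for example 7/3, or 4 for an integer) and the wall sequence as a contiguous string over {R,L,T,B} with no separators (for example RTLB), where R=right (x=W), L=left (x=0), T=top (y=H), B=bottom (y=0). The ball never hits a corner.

1. t=1 → L at (0,5); v=(1,3)
2. t=2/3 → T at (2/3,7); v=(1,-3)
3. t=7/3 → B at (3,0); v=(1,3)
4. t=7/3 → T at (16/3,7); v=(1,-3)
5. t=7/3 → B at (23/3,0); v=(1,3)

Final position: (23/3,0)
Wall sequence: LTBTB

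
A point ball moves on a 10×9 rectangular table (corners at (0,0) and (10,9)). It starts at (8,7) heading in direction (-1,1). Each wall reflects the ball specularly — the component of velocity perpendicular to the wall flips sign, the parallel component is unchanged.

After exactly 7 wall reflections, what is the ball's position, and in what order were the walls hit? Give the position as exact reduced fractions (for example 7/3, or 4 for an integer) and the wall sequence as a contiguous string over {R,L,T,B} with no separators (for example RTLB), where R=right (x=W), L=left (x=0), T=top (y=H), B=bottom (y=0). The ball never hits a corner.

Final position: (1,0)
Wall sequence: TLBRTLB

1. t=2 → T at (6,9); v=(-1,-1)
2. t=6 → L at (0,3); v=(1,-1)
3. t=3 → B at (3,0); v=(1,1)
4. t=7 → R at (10,7); v=(-1,1)
5. t=2 → T at (8,9); v=(-1,-1)
6. t=8 → L at (0,1); v=(1,-1)
7. t=1 → B at (1,0); v=(1,1)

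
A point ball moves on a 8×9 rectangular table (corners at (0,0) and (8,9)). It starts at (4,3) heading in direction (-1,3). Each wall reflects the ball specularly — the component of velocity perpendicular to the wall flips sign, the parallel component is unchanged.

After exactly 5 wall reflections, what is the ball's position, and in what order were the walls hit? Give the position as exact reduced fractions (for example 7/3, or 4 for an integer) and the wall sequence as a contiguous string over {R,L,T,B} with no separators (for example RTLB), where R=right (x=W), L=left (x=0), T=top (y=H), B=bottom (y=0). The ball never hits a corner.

Final position: (7,0)
Wall sequence: TLBTB

1. t=2 → T at (2,9); v=(-1,-3)
2. t=2 → L at (0,3); v=(1,-3)
3. t=1 → B at (1,0); v=(1,3)
4. t=3 → T at (4,9); v=(1,-3)
5. t=3 → B at (7,0); v=(1,3)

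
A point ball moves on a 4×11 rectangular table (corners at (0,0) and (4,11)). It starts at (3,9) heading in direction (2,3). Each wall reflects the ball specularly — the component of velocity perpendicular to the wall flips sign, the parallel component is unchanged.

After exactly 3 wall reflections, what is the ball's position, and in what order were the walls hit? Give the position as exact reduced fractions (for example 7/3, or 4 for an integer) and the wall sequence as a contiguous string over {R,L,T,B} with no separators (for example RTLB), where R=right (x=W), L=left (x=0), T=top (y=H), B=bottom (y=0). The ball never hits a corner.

1. t=1/2 → R at (4,21/2); v=(-2,3)
2. t=1/6 → T at (11/3,11); v=(-2,-3)
3. t=11/6 → L at (0,11/2); v=(2,-3)

Final position: (0,11/2)
Wall sequence: RTL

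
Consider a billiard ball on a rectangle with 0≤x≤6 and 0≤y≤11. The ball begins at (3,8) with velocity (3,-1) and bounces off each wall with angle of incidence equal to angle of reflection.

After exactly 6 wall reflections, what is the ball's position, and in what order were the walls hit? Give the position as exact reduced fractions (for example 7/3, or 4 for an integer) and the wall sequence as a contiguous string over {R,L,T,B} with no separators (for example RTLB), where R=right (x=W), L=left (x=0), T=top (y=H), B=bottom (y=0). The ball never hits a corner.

Final position: (6,1)
Wall sequence: RLRLBR

1. t=1 → R at (6,7); v=(-3,-1)
2. t=2 → L at (0,5); v=(3,-1)
3. t=2 → R at (6,3); v=(-3,-1)
4. t=2 → L at (0,1); v=(3,-1)
5. t=1 → B at (3,0); v=(3,1)
6. t=1 → R at (6,1); v=(-3,1)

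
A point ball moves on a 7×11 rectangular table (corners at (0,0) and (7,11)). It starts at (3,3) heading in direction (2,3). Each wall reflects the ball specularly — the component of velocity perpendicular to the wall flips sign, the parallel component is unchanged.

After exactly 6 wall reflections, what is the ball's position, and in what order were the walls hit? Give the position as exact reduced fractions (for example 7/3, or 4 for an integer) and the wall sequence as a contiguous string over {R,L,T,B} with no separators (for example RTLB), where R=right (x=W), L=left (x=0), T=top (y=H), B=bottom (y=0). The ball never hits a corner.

1. t=2 → R at (7,9); v=(-2,3)
2. t=2/3 → T at (17/3,11); v=(-2,-3)
3. t=17/6 → L at (0,5/2); v=(2,-3)
4. t=5/6 → B at (5/3,0); v=(2,3)
5. t=8/3 → R at (7,8); v=(-2,3)
6. t=1 → T at (5,11); v=(-2,-3)

Final position: (5,11)
Wall sequence: RTLBRT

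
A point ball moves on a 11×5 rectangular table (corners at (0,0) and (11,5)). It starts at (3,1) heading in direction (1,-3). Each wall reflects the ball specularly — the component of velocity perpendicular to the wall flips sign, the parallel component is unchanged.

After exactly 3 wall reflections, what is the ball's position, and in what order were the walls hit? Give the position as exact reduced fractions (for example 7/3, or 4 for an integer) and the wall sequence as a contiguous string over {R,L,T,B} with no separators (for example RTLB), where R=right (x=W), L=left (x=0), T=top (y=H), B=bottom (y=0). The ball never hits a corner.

Final position: (20/3,0)
Wall sequence: BTB

1. t=1/3 → B at (10/3,0); v=(1,3)
2. t=5/3 → T at (5,5); v=(1,-3)
3. t=5/3 → B at (20/3,0); v=(1,3)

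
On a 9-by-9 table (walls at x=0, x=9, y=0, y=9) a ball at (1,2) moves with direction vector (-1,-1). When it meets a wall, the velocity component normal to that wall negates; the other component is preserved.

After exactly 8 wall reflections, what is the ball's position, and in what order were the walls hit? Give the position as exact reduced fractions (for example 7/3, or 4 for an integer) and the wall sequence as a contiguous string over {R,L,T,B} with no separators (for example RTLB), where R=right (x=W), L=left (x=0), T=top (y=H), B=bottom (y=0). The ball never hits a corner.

Final position: (8,9)
Wall sequence: LBRTLBRT

1. t=1 → L at (0,1); v=(1,-1)
2. t=1 → B at (1,0); v=(1,1)
3. t=8 → R at (9,8); v=(-1,1)
4. t=1 → T at (8,9); v=(-1,-1)
5. t=8 → L at (0,1); v=(1,-1)
6. t=1 → B at (1,0); v=(1,1)
7. t=8 → R at (9,8); v=(-1,1)
8. t=1 → T at (8,9); v=(-1,-1)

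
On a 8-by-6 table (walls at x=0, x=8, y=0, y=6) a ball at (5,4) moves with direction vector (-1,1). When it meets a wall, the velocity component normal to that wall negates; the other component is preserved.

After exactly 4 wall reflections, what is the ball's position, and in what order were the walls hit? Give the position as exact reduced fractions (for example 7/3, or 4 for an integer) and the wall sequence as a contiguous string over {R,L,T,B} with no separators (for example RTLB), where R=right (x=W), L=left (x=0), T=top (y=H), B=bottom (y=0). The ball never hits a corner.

Final position: (8,5)
Wall sequence: TLBR

1. t=2 → T at (3,6); v=(-1,-1)
2. t=3 → L at (0,3); v=(1,-1)
3. t=3 → B at (3,0); v=(1,1)
4. t=5 → R at (8,5); v=(-1,1)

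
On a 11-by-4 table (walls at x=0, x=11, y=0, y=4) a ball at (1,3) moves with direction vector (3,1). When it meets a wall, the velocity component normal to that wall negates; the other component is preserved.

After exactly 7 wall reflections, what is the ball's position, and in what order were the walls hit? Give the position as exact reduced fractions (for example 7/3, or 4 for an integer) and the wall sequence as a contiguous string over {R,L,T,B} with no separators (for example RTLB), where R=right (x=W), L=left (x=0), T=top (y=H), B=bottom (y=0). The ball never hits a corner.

1. t=1 → T at (4,4); v=(3,-1)
2. t=7/3 → R at (11,5/3); v=(-3,-1)
3. t=5/3 → B at (6,0); v=(-3,1)
4. t=2 → L at (0,2); v=(3,1)
5. t=2 → T at (6,4); v=(3,-1)
6. t=5/3 → R at (11,7/3); v=(-3,-1)
7. t=7/3 → B at (4,0); v=(-3,1)

Final position: (4,0)
Wall sequence: TRBLTRB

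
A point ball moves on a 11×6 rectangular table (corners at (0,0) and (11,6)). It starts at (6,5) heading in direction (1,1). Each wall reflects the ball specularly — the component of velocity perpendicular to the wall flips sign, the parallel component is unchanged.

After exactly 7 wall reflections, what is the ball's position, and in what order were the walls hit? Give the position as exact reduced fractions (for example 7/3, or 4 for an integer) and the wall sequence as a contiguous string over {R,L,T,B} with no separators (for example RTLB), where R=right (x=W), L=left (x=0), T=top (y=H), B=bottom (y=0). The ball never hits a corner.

Final position: (9,6)
Wall sequence: TRBTLBT

1. t=1 → T at (7,6); v=(1,-1)
2. t=4 → R at (11,2); v=(-1,-1)
3. t=2 → B at (9,0); v=(-1,1)
4. t=6 → T at (3,6); v=(-1,-1)
5. t=3 → L at (0,3); v=(1,-1)
6. t=3 → B at (3,0); v=(1,1)
7. t=6 → T at (9,6); v=(1,-1)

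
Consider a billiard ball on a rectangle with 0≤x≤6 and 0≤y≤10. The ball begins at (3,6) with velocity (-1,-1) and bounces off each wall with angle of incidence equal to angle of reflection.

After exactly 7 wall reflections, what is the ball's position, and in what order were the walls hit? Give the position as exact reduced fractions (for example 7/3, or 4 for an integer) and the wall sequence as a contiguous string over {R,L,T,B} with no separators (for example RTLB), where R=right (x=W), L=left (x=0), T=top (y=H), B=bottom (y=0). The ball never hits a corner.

Final position: (1,0)
Wall sequence: LBRLTRB

1. t=3 → L at (0,3); v=(1,-1)
2. t=3 → B at (3,0); v=(1,1)
3. t=3 → R at (6,3); v=(-1,1)
4. t=6 → L at (0,9); v=(1,1)
5. t=1 → T at (1,10); v=(1,-1)
6. t=5 → R at (6,5); v=(-1,-1)
7. t=5 → B at (1,0); v=(-1,1)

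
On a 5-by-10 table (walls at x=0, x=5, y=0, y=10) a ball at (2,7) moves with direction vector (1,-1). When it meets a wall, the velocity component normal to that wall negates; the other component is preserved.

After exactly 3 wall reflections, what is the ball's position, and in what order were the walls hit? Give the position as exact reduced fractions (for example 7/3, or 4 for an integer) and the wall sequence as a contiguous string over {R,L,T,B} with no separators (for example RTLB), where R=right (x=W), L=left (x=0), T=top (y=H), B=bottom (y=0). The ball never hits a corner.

1. t=3 → R at (5,4); v=(-1,-1)
2. t=4 → B at (1,0); v=(-1,1)
3. t=1 → L at (0,1); v=(1,1)

Final position: (0,1)
Wall sequence: RBL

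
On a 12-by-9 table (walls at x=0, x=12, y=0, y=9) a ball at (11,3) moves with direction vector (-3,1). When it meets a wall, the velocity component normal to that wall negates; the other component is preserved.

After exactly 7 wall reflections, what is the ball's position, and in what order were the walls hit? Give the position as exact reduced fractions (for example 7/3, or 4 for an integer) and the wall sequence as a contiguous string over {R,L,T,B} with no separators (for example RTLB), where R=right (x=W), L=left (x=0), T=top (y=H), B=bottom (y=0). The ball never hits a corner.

Final position: (0,14/3)
Wall sequence: LTRLBRL

1. t=11/3 → L at (0,20/3); v=(3,1)
2. t=7/3 → T at (7,9); v=(3,-1)
3. t=5/3 → R at (12,22/3); v=(-3,-1)
4. t=4 → L at (0,10/3); v=(3,-1)
5. t=10/3 → B at (10,0); v=(3,1)
6. t=2/3 → R at (12,2/3); v=(-3,1)
7. t=4 → L at (0,14/3); v=(3,1)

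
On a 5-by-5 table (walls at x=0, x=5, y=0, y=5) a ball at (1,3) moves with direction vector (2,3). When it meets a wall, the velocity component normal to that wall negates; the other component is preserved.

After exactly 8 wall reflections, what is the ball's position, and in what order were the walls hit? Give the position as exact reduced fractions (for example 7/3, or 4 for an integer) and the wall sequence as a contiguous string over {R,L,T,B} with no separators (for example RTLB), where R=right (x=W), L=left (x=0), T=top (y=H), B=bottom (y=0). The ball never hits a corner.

Final position: (13/3,5)
Wall sequence: TRBTLBRT

1. t=2/3 → T at (7/3,5); v=(2,-3)
2. t=4/3 → R at (5,1); v=(-2,-3)
3. t=1/3 → B at (13/3,0); v=(-2,3)
4. t=5/3 → T at (1,5); v=(-2,-3)
5. t=1/2 → L at (0,7/2); v=(2,-3)
6. t=7/6 → B at (7/3,0); v=(2,3)
7. t=4/3 → R at (5,4); v=(-2,3)
8. t=1/3 → T at (13/3,5); v=(-2,-3)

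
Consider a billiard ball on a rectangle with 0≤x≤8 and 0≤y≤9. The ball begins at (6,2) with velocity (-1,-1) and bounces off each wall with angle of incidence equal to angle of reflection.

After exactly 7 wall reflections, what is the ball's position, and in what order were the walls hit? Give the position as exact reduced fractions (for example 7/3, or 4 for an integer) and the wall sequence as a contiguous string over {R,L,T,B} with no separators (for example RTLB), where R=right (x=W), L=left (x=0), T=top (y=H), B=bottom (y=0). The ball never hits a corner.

1. t=2 → B at (4,0); v=(-1,1)
2. t=4 → L at (0,4); v=(1,1)
3. t=5 → T at (5,9); v=(1,-1)
4. t=3 → R at (8,6); v=(-1,-1)
5. t=6 → B at (2,0); v=(-1,1)
6. t=2 → L at (0,2); v=(1,1)
7. t=7 → T at (7,9); v=(1,-1)

Final position: (7,9)
Wall sequence: BLTRBLT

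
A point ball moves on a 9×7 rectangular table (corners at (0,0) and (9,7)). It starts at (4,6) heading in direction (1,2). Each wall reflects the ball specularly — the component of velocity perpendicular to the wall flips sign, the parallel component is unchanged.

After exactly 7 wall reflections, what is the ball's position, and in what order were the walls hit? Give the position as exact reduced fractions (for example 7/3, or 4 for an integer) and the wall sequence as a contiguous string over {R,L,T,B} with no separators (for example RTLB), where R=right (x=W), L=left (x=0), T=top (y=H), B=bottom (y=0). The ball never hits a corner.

1. t=1/2 → T at (9/2,7); v=(1,-2)
2. t=7/2 → B at (8,0); v=(1,2)
3. t=1 → R at (9,2); v=(-1,2)
4. t=5/2 → T at (13/2,7); v=(-1,-2)
5. t=7/2 → B at (3,0); v=(-1,2)
6. t=3 → L at (0,6); v=(1,2)
7. t=1/2 → T at (1/2,7); v=(1,-2)

Final position: (1/2,7)
Wall sequence: TBRTBLT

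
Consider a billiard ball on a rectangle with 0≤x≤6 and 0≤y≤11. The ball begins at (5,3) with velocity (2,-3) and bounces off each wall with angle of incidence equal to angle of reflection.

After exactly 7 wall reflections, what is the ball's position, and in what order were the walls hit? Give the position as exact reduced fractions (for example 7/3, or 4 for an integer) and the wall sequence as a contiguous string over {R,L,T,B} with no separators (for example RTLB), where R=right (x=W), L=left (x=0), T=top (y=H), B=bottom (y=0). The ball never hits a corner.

Final position: (0,7/2)
Wall sequence: RBLTRBL

1. t=1/2 → R at (6,3/2); v=(-2,-3)
2. t=1/2 → B at (5,0); v=(-2,3)
3. t=5/2 → L at (0,15/2); v=(2,3)
4. t=7/6 → T at (7/3,11); v=(2,-3)
5. t=11/6 → R at (6,11/2); v=(-2,-3)
6. t=11/6 → B at (7/3,0); v=(-2,3)
7. t=7/6 → L at (0,7/2); v=(2,3)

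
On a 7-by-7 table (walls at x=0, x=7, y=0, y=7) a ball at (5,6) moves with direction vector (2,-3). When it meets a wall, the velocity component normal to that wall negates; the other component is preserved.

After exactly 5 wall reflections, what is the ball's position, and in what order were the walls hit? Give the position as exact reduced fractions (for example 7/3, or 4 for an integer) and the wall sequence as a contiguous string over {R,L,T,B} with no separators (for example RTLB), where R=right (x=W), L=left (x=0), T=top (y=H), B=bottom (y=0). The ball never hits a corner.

1. t=1 → R at (7,3); v=(-2,-3)
2. t=1 → B at (5,0); v=(-2,3)
3. t=7/3 → T at (1/3,7); v=(-2,-3)
4. t=1/6 → L at (0,13/2); v=(2,-3)
5. t=13/6 → B at (13/3,0); v=(2,3)

Final position: (13/3,0)
Wall sequence: RBTLB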